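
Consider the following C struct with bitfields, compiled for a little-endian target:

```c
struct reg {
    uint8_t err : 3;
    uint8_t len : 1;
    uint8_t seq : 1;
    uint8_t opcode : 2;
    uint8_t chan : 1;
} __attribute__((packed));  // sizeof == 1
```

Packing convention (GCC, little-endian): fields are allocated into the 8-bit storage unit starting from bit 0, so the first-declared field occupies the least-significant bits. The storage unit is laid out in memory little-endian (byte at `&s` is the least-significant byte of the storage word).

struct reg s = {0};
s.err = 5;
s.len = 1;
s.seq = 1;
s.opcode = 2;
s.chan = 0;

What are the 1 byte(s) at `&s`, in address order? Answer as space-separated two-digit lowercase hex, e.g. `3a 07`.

5d

err (3b) val=5 bits=0x5 at bit 0: 0x05
len (1b) val=1 bits=0x1 at bit 3: 0x0d
seq (1b) val=1 bits=0x1 at bit 4: 0x1d
opcode (2b) val=2 bits=0x2 at bit 5: 0x5d
chan (1b) val=0 bits=0x0 at bit 7: 0x5d
word = 0x5d → little-endian bytes:
  [0]=0x5d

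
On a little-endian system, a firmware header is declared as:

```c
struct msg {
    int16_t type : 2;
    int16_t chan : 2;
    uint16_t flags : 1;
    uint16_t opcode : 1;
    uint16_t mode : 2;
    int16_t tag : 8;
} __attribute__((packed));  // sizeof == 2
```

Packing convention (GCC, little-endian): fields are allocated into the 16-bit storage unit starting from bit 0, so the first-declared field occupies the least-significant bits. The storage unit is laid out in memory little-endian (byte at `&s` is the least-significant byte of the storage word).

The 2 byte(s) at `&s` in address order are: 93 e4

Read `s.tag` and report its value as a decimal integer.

[0]=0x93 [1]=0xe4 (little-endian) → word 0xe493
type:2 @ bit 0 → (0xe493>>0)&0x3 = 0x3
chan:2 @ bit 2 → (0xe493>>2)&0x3 = 0x0
flags:1 @ bit 4 → (0xe493>>4)&0x1 = 0x1
opcode:1 @ bit 5 → (0xe493>>5)&0x1 = 0x0
mode:2 @ bit 6 → (0xe493>>6)&0x3 = 0x2
tag:8 @ bit 8 → (0xe493>>8)&0xff = 0xe4  ←
tag signed 8b, MSB=1: 228 - 256 = -28

-28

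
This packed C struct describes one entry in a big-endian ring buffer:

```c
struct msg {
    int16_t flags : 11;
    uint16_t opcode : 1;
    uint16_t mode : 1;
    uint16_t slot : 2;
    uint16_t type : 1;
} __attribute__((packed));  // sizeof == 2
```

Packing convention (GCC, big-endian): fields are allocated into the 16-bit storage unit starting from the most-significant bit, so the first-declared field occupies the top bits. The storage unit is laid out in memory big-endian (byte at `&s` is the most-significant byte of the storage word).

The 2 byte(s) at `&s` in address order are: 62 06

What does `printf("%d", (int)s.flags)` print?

[0]=0x62 [1]=0x06 (big-endian) → word 0x6206
flags:11 @ bit 5 → (0x6206>>5)&0x7ff = 0x310  ←
opcode:1 @ bit 4 → (0x6206>>4)&0x1 = 0x0
mode:1 @ bit 3 → (0x6206>>3)&0x1 = 0x0
slot:2 @ bit 1 → (0x6206>>1)&0x3 = 0x3
type:1 @ bit 0 → (0x6206>>0)&0x1 = 0x0
flags signed 11b, MSB=0: value = 784

784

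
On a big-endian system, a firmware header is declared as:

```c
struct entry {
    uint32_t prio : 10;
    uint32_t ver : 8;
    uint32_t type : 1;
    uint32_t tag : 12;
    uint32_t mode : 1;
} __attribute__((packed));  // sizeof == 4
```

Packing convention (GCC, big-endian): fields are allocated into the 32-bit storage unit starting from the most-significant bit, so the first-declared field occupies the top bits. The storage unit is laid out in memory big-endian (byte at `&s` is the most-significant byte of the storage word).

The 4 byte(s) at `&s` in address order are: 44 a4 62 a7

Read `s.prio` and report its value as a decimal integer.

[0]=0x44 [1]=0xa4 [2]=0x62 [3]=0xa7 (big-endian) → word 0x44a462a7
prio [22+:10] = (word>>22) & 0x3ff = 274  ←
ver [14+:8] = (word>>14) & 0xff = 145
type [13+:1] = (word>>13) & 0x1 = 1
tag [1+:12] = (word>>1) & 0xfff = 339
mode [0+:1] = (word>>0) & 0x1 = 1

274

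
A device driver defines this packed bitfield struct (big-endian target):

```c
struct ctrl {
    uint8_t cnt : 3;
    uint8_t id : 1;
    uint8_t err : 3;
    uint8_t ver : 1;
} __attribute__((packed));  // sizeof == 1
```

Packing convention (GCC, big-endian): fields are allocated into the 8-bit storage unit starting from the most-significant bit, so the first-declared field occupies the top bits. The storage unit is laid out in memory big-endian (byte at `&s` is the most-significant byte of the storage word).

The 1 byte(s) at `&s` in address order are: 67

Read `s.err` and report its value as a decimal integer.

3

[0]=0x67 (big-endian) → word 0x67
cnt:3 @ bit 5 → (0x67>>5)&0x7 = 0x3
id:1 @ bit 4 → (0x67>>4)&0x1 = 0x0
err:3 @ bit 1 → (0x67>>1)&0x7 = 0x3  ←
ver:1 @ bit 0 → (0x67>>0)&0x1 = 0x1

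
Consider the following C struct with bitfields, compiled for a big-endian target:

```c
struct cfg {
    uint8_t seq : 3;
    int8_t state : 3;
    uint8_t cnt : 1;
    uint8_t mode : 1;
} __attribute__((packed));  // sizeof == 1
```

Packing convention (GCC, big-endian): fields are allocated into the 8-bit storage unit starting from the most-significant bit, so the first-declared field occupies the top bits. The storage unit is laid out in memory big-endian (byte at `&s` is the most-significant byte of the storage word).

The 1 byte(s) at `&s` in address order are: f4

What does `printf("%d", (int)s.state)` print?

-3

[0]=0xf4 (big-endian) → word 0xf4
seq:3 @ bit 5 → (0xf4>>5)&0x7 = 0x7
state:3 @ bit 2 → (0xf4>>2)&0x7 = 0x5  ←
cnt:1 @ bit 1 → (0xf4>>1)&0x1 = 0x0
mode:1 @ bit 0 → (0xf4>>0)&0x1 = 0x0
state signed 3b, MSB=1: 5 - 8 = -3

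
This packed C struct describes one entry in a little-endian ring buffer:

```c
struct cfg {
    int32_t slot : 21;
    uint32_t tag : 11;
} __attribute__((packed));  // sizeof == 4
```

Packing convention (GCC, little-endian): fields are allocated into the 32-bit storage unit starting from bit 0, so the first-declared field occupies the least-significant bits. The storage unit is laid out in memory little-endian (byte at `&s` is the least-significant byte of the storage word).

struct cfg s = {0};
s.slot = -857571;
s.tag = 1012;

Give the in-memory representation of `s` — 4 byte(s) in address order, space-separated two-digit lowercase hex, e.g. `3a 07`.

1d ea 92 7e

[0+:21] slot=-857571 & 0x1fffff = 0x12ea1d; word=0x0012ea1d
[21+:11] tag=1012 & 0x7ff = 0x3f4; word=0x7e92ea1d
word = 0x7e92ea1d → little-endian bytes:
  [0]=0x1d  [1]=0xea  [2]=0x92  [3]=0x7e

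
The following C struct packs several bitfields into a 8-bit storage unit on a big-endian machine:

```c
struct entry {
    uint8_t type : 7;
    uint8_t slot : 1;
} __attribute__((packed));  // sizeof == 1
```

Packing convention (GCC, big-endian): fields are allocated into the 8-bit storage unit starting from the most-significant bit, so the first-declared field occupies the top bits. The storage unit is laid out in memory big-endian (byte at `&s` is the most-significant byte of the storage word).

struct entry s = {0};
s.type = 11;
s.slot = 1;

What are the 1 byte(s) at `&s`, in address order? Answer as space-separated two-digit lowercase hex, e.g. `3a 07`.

17

type:7 = 11 → 0xb << 1 → word 0x16
slot:1 = 1 → 0x1 << 0 → word 0x17
word = 0x17 → big-endian bytes:
  [0]=0x17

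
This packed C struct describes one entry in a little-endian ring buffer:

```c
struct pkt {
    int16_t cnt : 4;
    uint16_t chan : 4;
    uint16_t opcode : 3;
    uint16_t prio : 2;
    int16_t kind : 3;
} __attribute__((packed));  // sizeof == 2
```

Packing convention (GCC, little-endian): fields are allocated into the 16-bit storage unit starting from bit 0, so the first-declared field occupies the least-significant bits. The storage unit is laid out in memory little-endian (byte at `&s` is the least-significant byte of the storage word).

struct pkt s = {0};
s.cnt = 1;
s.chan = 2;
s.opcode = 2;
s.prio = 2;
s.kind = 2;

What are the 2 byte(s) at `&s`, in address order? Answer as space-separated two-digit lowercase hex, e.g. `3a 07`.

cnt:4 = 1 → 0x1 << 0 → word 0x0001
chan:4 = 2 → 0x2 << 4 → word 0x0021
opcode:3 = 2 → 0x2 << 8 → word 0x0221
prio:2 = 2 → 0x2 << 11 → word 0x1221
kind:3 = 2 → 0x2 << 13 → word 0x5221
word = 0x5221 → little-endian bytes:
  [0]=0x21  [1]=0x52

21 52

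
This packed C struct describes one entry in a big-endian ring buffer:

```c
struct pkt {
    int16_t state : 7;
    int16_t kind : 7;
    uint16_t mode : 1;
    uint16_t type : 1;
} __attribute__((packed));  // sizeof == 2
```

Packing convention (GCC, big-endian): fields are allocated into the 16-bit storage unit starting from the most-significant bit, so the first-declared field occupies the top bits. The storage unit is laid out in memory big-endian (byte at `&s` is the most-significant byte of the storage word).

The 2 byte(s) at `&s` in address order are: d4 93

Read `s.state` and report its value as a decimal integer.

-22

[0]=0xd4 [1]=0x93 (big-endian) → word 0xd493
state:7 @ bit 9 → (0xd493>>9)&0x7f = 0x6a  ←
kind:7 @ bit 2 → (0xd493>>2)&0x7f = 0x24
mode:1 @ bit 1 → (0xd493>>1)&0x1 = 0x1
type:1 @ bit 0 → (0xd493>>0)&0x1 = 0x1
state signed 7b, MSB=1: 106 - 128 = -22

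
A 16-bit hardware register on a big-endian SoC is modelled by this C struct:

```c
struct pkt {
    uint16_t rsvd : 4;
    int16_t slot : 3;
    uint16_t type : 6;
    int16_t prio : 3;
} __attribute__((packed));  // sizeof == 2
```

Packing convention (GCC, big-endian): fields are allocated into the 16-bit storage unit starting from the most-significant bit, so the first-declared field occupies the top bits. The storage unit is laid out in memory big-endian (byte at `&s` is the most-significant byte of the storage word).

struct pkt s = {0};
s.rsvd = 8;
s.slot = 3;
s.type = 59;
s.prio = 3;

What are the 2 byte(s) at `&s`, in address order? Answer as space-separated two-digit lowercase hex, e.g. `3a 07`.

[12+:4] rsvd=8 & 0xf = 0x8; word=0x8000
[9+:3] slot=3 & 0x7 = 0x3; word=0x8600
[3+:6] type=59 & 0x3f = 0x3b; word=0x87d8
[0+:3] prio=3 & 0x7 = 0x3; word=0x87db
word = 0x87db → big-endian bytes:
  [0]=0x87  [1]=0xdb

87 db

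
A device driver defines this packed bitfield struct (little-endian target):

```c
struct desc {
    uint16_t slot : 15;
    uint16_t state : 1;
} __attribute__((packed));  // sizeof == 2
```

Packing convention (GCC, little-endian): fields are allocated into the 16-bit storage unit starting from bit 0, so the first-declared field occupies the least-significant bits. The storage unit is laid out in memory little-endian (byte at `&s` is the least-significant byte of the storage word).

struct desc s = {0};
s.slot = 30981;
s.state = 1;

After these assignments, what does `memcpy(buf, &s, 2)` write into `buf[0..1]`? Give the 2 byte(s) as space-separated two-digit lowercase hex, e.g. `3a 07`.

05 f9

slot (15b) val=30981 bits=0x7905 at bit 0: 0x7905
state (1b) val=1 bits=0x1 at bit 15: 0xf905
word = 0xf905 → little-endian bytes:
  [0]=0x05  [1]=0xf9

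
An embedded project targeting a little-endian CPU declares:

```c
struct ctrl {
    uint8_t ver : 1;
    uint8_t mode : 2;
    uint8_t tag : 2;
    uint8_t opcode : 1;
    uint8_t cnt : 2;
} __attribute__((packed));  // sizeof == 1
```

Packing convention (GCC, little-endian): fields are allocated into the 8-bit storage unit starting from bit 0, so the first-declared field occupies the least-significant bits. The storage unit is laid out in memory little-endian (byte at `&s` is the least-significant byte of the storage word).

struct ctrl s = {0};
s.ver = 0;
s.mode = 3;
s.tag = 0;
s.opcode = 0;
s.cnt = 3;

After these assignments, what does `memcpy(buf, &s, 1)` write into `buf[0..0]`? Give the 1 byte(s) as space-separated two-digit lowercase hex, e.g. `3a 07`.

c6

[0+:1] ver=0 & 0x1 = 0x0; word=0x00
[1+:2] mode=3 & 0x3 = 0x3; word=0x06
[3+:2] tag=0 & 0x3 = 0x0; word=0x06
[5+:1] opcode=0 & 0x1 = 0x0; word=0x06
[6+:2] cnt=3 & 0x3 = 0x3; word=0xc6
word = 0xc6 → little-endian bytes:
  [0]=0xc6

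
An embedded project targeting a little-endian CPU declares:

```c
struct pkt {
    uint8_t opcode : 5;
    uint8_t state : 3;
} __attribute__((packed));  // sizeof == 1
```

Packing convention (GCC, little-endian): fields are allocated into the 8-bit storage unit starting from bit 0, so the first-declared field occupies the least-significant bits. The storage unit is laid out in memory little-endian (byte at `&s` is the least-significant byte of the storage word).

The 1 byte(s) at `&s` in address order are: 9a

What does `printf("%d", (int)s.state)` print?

4

[0]=0x9a (little-endian) → word 0x9a
opcode [0+:5] = (word>>0) & 0x1f = 26
state [5+:3] = (word>>5) & 0x7 = 4  ←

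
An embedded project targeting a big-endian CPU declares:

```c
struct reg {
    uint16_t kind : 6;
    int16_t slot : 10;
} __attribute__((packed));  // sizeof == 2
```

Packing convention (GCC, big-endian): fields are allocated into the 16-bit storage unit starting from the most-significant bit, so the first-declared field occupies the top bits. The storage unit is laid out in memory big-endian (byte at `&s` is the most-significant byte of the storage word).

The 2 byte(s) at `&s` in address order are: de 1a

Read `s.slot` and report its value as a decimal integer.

-486

[0]=0xde [1]=0x1a (big-endian) → word 0xde1a
kind [10+:6] = (word>>10) & 0x3f = 55
slot [0+:10] = (word>>0) & 0x3ff = 538  ←
slot signed 10b, MSB=1: 538 - 1024 = -486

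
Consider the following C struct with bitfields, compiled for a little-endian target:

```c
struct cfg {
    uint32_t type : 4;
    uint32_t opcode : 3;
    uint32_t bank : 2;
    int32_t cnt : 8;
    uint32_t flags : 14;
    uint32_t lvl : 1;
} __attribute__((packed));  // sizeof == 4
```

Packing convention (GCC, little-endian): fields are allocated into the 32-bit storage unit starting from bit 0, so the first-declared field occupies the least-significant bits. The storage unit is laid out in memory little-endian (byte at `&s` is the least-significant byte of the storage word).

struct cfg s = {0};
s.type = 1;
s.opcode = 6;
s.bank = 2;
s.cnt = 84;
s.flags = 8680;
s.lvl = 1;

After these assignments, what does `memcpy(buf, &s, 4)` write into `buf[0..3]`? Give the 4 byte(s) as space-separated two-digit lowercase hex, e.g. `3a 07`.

type (4b) val=1 bits=0x1 at bit 0: 0x00000001
opcode (3b) val=6 bits=0x6 at bit 4: 0x00000061
bank (2b) val=2 bits=0x2 at bit 7: 0x00000161
cnt (8b) val=84 bits=0x54 at bit 9: 0x0000a961
flags (14b) val=8680 bits=0x21e8 at bit 17: 0x43d0a961
lvl (1b) val=1 bits=0x1 at bit 31: 0xc3d0a961
word = 0xc3d0a961 → little-endian bytes:
  [0]=0x61  [1]=0xa9  [2]=0xd0  [3]=0xc3

61 a9 d0 c3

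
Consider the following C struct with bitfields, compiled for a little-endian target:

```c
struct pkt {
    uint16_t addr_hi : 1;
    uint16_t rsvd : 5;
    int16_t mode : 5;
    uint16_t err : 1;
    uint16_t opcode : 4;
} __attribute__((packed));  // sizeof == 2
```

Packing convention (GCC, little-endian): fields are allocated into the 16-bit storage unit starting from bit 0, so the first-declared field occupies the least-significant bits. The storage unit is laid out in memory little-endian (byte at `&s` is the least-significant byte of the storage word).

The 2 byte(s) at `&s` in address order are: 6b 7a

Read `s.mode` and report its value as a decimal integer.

9

[0]=0x6b [1]=0x7a (little-endian) → word 0x7a6b
addr_hi:1 @ bit 0 → (0x7a6b>>0)&0x1 = 0x1
rsvd:5 @ bit 1 → (0x7a6b>>1)&0x1f = 0x15
mode:5 @ bit 6 → (0x7a6b>>6)&0x1f = 0x9  ←
err:1 @ bit 11 → (0x7a6b>>11)&0x1 = 0x1
opcode:4 @ bit 12 → (0x7a6b>>12)&0xf = 0x7
mode signed 5b, MSB=0: value = 9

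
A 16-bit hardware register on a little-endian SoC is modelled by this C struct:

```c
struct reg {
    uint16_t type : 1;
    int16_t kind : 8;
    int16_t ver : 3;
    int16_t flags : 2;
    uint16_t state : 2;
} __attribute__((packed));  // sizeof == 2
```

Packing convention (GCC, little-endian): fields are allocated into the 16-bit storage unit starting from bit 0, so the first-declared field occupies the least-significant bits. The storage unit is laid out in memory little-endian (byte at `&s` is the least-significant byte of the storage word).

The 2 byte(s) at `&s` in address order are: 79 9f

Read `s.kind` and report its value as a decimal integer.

[0]=0x79 [1]=0x9f (little-endian) → word 0x9f79
type [0+:1] = (word>>0) & 0x1 = 1
kind [1+:8] = (word>>1) & 0xff = 188  ←
ver [9+:3] = (word>>9) & 0x7 = 7
flags [12+:2] = (word>>12) & 0x3 = 1
state [14+:2] = (word>>14) & 0x3 = 2
kind signed 8b, MSB=1: 188 - 256 = -68

-68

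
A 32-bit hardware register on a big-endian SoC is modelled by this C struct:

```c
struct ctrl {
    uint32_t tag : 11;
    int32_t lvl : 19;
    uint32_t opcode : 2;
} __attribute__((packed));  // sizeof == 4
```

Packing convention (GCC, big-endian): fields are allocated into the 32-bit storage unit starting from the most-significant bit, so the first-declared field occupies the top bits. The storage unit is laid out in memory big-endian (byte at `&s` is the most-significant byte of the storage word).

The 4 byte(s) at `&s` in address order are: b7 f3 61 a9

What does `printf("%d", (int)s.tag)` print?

1471

[0]=0xb7 [1]=0xf3 [2]=0x61 [3]=0xa9 (big-endian) → word 0xb7f361a9
tag [21+:11] = (word>>21) & 0x7ff = 1471  ←
lvl [2+:19] = (word>>2) & 0x7ffff = 317546
opcode [0+:2] = (word>>0) & 0x3 = 1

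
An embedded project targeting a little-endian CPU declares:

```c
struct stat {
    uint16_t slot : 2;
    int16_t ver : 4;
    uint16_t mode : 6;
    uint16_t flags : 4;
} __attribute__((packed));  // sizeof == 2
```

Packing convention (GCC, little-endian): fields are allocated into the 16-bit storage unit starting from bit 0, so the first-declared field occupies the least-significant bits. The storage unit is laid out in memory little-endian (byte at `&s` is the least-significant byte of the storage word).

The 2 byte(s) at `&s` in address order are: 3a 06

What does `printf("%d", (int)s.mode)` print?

[0]=0x3a [1]=0x06 (little-endian) → word 0x063a
slot [0+:2] = (word>>0) & 0x3 = 2
ver [2+:4] = (word>>2) & 0xf = 14
mode [6+:6] = (word>>6) & 0x3f = 24  ←
flags [12+:4] = (word>>12) & 0xf = 0

24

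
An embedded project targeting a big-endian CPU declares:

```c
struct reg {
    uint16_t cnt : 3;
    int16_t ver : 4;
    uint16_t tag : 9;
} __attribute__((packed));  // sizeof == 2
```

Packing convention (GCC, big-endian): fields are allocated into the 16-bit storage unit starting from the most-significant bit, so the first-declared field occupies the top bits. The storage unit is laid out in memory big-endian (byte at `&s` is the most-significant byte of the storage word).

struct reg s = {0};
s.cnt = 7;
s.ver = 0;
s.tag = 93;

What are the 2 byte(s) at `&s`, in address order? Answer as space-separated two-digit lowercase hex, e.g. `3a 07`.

cnt (3b) val=7 bits=0x7 at bit 13: 0xe000
ver (4b) val=0 bits=0x0 at bit 9: 0xe000
tag (9b) val=93 bits=0x5d at bit 0: 0xe05d
word = 0xe05d → big-endian bytes:
  [0]=0xe0  [1]=0x5d

e0 5d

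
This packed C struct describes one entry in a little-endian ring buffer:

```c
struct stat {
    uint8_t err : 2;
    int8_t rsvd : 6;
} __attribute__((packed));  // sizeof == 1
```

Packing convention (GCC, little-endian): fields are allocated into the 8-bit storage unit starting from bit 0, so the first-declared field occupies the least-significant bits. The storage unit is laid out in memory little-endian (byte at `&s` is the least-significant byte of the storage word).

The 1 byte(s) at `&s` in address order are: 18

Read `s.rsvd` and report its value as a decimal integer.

[0]=0x18 (little-endian) → word 0x18
err:2 @ bit 0 → (0x18>>0)&0x3 = 0x0
rsvd:6 @ bit 2 → (0x18>>2)&0x3f = 0x6  ←
rsvd signed 6b, MSB=0: value = 6

6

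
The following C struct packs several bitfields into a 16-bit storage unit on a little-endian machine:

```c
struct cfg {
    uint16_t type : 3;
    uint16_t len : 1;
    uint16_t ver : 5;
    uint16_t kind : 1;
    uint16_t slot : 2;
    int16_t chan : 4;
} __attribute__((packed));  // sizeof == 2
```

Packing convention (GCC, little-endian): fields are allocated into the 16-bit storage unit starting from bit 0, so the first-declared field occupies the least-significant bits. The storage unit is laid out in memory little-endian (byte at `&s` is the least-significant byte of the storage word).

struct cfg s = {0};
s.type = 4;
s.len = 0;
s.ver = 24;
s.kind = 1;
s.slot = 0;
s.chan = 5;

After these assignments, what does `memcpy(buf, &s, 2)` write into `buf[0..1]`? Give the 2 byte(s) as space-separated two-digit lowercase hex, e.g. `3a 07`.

84 53

[0+:3] type=4 & 0x7 = 0x4; word=0x0004
[3+:1] len=0 & 0x1 = 0x0; word=0x0004
[4+:5] ver=24 & 0x1f = 0x18; word=0x0184
[9+:1] kind=1 & 0x1 = 0x1; word=0x0384
[10+:2] slot=0 & 0x3 = 0x0; word=0x0384
[12+:4] chan=5 & 0xf = 0x5; word=0x5384
word = 0x5384 → little-endian bytes:
  [0]=0x84  [1]=0x53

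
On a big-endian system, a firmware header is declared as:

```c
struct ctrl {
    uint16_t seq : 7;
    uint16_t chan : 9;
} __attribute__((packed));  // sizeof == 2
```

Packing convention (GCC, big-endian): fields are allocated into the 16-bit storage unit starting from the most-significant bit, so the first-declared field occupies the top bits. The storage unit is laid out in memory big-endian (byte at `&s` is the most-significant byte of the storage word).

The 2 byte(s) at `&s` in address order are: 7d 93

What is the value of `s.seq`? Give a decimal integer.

62

[0]=0x7d [1]=0x93 (big-endian) → word 0x7d93
seq [9+:7] = (word>>9) & 0x7f = 62  ←
chan [0+:9] = (word>>0) & 0x1ff = 403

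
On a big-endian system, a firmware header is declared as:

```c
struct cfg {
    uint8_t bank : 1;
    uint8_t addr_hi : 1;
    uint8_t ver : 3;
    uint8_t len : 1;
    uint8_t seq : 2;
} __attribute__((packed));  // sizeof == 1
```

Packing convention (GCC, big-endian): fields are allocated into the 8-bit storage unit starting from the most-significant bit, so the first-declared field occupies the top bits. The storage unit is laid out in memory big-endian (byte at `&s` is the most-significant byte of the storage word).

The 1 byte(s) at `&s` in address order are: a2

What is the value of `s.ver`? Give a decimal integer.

[0]=0xa2 (big-endian) → word 0xa2
bank:1 @ bit 7 → (0xa2>>7)&0x1 = 0x1
addr_hi:1 @ bit 6 → (0xa2>>6)&0x1 = 0x0
ver:3 @ bit 3 → (0xa2>>3)&0x7 = 0x4  ←
len:1 @ bit 2 → (0xa2>>2)&0x1 = 0x0
seq:2 @ bit 0 → (0xa2>>0)&0x3 = 0x2

4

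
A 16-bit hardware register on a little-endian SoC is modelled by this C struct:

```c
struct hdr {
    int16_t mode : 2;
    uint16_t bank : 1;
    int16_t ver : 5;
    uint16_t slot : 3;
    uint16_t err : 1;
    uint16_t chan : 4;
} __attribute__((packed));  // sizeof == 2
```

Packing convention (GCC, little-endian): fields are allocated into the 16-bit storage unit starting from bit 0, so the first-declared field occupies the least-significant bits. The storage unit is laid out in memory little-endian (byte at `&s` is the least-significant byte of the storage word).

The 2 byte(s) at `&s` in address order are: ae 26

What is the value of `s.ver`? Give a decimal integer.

-11

[0]=0xae [1]=0x26 (little-endian) → word 0x26ae
mode [0+:2] = (word>>0) & 0x3 = 2
bank [2+:1] = (word>>2) & 0x1 = 1
ver [3+:5] = (word>>3) & 0x1f = 21  ←
slot [8+:3] = (word>>8) & 0x7 = 6
err [11+:1] = (word>>11) & 0x1 = 0
chan [12+:4] = (word>>12) & 0xf = 2
ver signed 5b, MSB=1: 21 - 32 = -11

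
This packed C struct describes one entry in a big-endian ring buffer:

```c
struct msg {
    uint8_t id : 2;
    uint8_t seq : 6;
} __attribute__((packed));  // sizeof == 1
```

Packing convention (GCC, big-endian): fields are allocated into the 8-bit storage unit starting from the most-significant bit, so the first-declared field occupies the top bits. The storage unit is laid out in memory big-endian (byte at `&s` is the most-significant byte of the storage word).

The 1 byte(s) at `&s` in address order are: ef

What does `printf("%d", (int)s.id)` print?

3

[0]=0xef (big-endian) → word 0xef
id [6+:2] = (word>>6) & 0x3 = 3  ←
seq [0+:6] = (word>>0) & 0x3f = 47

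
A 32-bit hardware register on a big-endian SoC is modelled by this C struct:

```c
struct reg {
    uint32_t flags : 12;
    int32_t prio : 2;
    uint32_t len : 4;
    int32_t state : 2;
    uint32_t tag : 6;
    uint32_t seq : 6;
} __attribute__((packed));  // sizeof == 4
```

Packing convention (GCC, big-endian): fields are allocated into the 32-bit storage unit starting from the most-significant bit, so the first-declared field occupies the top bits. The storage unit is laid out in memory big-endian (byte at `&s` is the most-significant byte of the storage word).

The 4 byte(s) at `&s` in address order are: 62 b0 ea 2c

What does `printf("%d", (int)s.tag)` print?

[0]=0x62 [1]=0xb0 [2]=0xea [3]=0x2c (big-endian) → word 0x62b0ea2c
flags:12 @ bit 20 → (0x62b0ea2c>>20)&0xfff = 0x62b
prio:2 @ bit 18 → (0x62b0ea2c>>18)&0x3 = 0x0
len:4 @ bit 14 → (0x62b0ea2c>>14)&0xf = 0x3
state:2 @ bit 12 → (0x62b0ea2c>>12)&0x3 = 0x2
tag:6 @ bit 6 → (0x62b0ea2c>>6)&0x3f = 0x28  ←
seq:6 @ bit 0 → (0x62b0ea2c>>0)&0x3f = 0x2c

40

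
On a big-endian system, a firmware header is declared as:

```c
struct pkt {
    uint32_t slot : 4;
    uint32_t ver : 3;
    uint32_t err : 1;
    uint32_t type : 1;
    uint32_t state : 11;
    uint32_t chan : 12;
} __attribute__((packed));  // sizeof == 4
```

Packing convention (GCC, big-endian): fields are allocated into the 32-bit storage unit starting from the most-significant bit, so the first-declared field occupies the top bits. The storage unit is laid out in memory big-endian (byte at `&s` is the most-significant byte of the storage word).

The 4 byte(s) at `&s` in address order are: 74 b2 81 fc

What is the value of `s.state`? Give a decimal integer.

[0]=0x74 [1]=0xb2 [2]=0x81 [3]=0xfc (big-endian) → word 0x74b281fc
slot [28+:4] = (word>>28) & 0xf = 7
ver [25+:3] = (word>>25) & 0x7 = 2
err [24+:1] = (word>>24) & 0x1 = 0
type [23+:1] = (word>>23) & 0x1 = 1
state [12+:11] = (word>>12) & 0x7ff = 808  ←
chan [0+:12] = (word>>0) & 0xfff = 508

808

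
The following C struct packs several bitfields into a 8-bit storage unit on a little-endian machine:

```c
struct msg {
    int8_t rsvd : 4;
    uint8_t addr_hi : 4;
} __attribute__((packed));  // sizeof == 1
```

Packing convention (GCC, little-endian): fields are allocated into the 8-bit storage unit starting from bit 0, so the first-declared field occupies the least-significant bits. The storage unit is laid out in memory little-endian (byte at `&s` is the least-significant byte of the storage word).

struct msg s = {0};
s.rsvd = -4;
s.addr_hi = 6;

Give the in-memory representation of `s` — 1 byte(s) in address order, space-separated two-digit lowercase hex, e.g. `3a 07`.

6c

[0+:4] rsvd=-4 & 0xf = 0xc; word=0x0c
[4+:4] addr_hi=6 & 0xf = 0x6; word=0x6c
word = 0x6c → little-endian bytes:
  [0]=0x6c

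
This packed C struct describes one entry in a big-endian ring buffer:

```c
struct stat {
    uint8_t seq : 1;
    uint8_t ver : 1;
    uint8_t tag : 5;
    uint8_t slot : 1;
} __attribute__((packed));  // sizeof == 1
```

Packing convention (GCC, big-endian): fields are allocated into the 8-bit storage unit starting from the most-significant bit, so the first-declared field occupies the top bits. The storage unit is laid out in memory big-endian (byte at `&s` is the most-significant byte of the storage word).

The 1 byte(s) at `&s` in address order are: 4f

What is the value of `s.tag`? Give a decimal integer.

[0]=0x4f (big-endian) → word 0x4f
seq:1 @ bit 7 → (0x4f>>7)&0x1 = 0x0
ver:1 @ bit 6 → (0x4f>>6)&0x1 = 0x1
tag:5 @ bit 1 → (0x4f>>1)&0x1f = 0x7  ←
slot:1 @ bit 0 → (0x4f>>0)&0x1 = 0x1

7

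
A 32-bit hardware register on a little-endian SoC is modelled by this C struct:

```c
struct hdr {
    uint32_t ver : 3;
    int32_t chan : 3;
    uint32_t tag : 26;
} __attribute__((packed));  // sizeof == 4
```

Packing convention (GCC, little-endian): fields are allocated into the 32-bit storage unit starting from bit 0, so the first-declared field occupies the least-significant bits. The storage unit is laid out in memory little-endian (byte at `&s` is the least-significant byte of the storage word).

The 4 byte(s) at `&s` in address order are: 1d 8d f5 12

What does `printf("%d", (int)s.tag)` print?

[0]=0x1d [1]=0x8d [2]=0xf5 [3]=0x12 (little-endian) → word 0x12f58d1d
ver:3 @ bit 0 → (0x12f58d1d>>0)&0x7 = 0x5
chan:3 @ bit 3 → (0x12f58d1d>>3)&0x7 = 0x3
tag:26 @ bit 6 → (0x12f58d1d>>6)&0x3ffffff = 0x4bd634  ←

4970036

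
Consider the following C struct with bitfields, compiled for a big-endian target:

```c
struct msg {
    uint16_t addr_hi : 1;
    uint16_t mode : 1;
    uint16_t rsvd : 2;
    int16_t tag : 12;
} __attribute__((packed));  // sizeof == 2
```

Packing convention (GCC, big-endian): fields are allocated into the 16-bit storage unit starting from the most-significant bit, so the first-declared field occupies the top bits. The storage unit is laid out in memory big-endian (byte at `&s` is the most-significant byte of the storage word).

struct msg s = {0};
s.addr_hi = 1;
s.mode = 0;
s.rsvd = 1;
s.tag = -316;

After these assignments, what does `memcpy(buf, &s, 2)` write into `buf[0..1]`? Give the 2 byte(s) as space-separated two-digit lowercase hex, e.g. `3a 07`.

9e c4

addr_hi:1 = 1 → 0x1 << 15 → word 0x8000
mode:1 = 0 → 0x0 << 14 → word 0x8000
rsvd:2 = 1 → 0x1 << 12 → word 0x9000
tag:12 = -316 → 0xec4 << 0 → word 0x9ec4
word = 0x9ec4 → big-endian bytes:
  [0]=0x9e  [1]=0xc4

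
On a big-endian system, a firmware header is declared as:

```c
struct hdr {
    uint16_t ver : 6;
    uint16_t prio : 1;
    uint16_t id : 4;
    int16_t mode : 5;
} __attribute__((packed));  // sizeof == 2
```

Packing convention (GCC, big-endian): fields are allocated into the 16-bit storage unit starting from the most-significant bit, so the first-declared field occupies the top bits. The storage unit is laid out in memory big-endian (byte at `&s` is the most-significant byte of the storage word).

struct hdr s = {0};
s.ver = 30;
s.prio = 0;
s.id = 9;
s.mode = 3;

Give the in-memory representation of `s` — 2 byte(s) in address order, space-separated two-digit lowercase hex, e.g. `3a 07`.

79 23

[10+:6] ver=30 & 0x3f = 0x1e; word=0x7800
[9+:1] prio=0 & 0x1 = 0x0; word=0x7800
[5+:4] id=9 & 0xf = 0x9; word=0x7920
[0+:5] mode=3 & 0x1f = 0x3; word=0x7923
word = 0x7923 → big-endian bytes:
  [0]=0x79  [1]=0x23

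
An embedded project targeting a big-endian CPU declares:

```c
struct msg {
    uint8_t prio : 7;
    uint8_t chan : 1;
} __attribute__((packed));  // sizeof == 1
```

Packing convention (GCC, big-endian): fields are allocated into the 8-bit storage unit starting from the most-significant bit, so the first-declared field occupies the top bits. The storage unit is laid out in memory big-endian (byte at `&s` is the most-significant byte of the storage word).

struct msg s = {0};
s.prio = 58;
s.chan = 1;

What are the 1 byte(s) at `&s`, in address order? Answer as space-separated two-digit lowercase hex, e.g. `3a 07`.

75

[1+:7] prio=58 & 0x7f = 0x3a; word=0x74
[0+:1] chan=1 & 0x1 = 0x1; word=0x75
word = 0x75 → big-endian bytes:
  [0]=0x75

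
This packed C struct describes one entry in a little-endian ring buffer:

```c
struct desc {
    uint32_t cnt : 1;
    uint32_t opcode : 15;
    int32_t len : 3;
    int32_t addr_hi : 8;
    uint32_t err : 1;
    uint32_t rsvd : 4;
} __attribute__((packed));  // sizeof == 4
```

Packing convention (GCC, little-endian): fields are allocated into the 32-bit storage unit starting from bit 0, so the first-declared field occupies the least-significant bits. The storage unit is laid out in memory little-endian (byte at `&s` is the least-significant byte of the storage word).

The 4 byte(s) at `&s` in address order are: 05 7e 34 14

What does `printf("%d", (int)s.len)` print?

[0]=0x05 [1]=0x7e [2]=0x34 [3]=0x14 (little-endian) → word 0x14347e05
cnt [0+:1] = (word>>0) & 0x1 = 1
opcode [1+:15] = (word>>1) & 0x7fff = 16130
len [16+:3] = (word>>16) & 0x7 = 4  ←
addr_hi [19+:8] = (word>>19) & 0xff = 134
err [27+:1] = (word>>27) & 0x1 = 0
rsvd [28+:4] = (word>>28) & 0xf = 1
len signed 3b, MSB=1: 4 - 8 = -4

-4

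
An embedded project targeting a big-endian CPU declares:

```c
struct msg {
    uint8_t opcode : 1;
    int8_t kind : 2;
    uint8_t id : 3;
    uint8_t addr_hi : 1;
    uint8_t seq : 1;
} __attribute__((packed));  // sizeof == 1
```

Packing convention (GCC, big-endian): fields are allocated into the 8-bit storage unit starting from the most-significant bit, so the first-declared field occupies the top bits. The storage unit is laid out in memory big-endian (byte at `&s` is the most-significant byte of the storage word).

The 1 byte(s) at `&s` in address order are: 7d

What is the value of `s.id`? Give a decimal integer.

[0]=0x7d (big-endian) → word 0x7d
opcode:1 @ bit 7 → (0x7d>>7)&0x1 = 0x0
kind:2 @ bit 5 → (0x7d>>5)&0x3 = 0x3
id:3 @ bit 2 → (0x7d>>2)&0x7 = 0x7  ←
addr_hi:1 @ bit 1 → (0x7d>>1)&0x1 = 0x0
seq:1 @ bit 0 → (0x7d>>0)&0x1 = 0x1

7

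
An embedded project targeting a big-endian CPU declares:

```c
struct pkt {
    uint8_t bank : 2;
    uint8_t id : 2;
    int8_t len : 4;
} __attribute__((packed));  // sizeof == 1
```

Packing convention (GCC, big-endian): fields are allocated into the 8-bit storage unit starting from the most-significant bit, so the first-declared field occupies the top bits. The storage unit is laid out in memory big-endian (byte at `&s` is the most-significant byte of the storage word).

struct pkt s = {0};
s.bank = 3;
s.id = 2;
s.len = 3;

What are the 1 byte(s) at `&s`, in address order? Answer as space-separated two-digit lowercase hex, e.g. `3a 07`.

e3

bank (2b) val=3 bits=0x3 at bit 6: 0xc0
id (2b) val=2 bits=0x2 at bit 4: 0xe0
len (4b) val=3 bits=0x3 at bit 0: 0xe3
word = 0xe3 → big-endian bytes:
  [0]=0xe3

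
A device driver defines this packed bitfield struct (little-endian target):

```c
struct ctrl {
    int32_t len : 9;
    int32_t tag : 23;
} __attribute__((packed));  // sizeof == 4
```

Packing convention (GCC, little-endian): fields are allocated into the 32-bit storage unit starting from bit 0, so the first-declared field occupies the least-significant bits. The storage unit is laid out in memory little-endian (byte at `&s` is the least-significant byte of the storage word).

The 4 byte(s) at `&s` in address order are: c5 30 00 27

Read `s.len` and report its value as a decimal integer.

[0]=0xc5 [1]=0x30 [2]=0x00 [3]=0x27 (little-endian) → word 0x270030c5
len:9 @ bit 0 → (0x270030c5>>0)&0x1ff = 0xc5  ←
tag:23 @ bit 9 → (0x270030c5>>9)&0x7fffff = 0x138018
len signed 9b, MSB=0: value = 197

197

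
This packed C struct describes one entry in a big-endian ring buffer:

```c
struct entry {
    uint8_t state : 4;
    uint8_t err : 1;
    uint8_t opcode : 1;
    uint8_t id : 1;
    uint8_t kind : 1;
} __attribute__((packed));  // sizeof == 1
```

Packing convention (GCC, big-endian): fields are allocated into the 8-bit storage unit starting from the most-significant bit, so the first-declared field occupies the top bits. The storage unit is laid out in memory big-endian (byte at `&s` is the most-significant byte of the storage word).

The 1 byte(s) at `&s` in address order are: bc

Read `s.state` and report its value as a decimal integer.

11

[0]=0xbc (big-endian) → word 0xbc
state [4+:4] = (word>>4) & 0xf = 11  ←
err [3+:1] = (word>>3) & 0x1 = 1
opcode [2+:1] = (word>>2) & 0x1 = 1
id [1+:1] = (word>>1) & 0x1 = 0
kind [0+:1] = (word>>0) & 0x1 = 0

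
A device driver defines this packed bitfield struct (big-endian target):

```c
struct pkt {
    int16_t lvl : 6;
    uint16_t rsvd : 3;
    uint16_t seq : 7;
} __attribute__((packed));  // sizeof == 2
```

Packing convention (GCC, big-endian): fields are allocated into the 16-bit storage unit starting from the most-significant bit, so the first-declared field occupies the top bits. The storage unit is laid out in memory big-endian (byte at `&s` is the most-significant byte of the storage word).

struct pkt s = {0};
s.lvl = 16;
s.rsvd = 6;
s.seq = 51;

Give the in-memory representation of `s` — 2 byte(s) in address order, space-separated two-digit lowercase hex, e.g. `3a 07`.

43 33

[10+:6] lvl=16 & 0x3f = 0x10; word=0x4000
[7+:3] rsvd=6 & 0x7 = 0x6; word=0x4300
[0+:7] seq=51 & 0x7f = 0x33; word=0x4333
word = 0x4333 → big-endian bytes:
  [0]=0x43  [1]=0x33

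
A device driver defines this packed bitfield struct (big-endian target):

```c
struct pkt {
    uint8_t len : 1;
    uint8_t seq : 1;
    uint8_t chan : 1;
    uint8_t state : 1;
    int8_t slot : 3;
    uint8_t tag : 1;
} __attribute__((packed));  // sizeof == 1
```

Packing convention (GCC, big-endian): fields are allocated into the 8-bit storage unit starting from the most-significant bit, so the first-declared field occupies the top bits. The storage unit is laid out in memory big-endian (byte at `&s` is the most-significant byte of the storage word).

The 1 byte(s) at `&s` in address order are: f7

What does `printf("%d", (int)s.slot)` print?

[0]=0xf7 (big-endian) → word 0xf7
len [7+:1] = (word>>7) & 0x1 = 1
seq [6+:1] = (word>>6) & 0x1 = 1
chan [5+:1] = (word>>5) & 0x1 = 1
state [4+:1] = (word>>4) & 0x1 = 1
slot [1+:3] = (word>>1) & 0x7 = 3  ←
tag [0+:1] = (word>>0) & 0x1 = 1
slot signed 3b, MSB=0: value = 3

3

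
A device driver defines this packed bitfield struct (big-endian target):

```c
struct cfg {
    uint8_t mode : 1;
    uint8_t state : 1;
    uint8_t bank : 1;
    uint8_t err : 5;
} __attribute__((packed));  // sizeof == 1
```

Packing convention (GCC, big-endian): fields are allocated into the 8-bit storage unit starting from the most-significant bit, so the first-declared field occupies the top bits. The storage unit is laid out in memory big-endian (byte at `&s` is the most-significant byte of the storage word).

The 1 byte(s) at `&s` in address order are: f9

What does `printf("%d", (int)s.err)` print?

[0]=0xf9 (big-endian) → word 0xf9
mode [7+:1] = (word>>7) & 0x1 = 1
state [6+:1] = (word>>6) & 0x1 = 1
bank [5+:1] = (word>>5) & 0x1 = 1
err [0+:5] = (word>>0) & 0x1f = 25  ←

25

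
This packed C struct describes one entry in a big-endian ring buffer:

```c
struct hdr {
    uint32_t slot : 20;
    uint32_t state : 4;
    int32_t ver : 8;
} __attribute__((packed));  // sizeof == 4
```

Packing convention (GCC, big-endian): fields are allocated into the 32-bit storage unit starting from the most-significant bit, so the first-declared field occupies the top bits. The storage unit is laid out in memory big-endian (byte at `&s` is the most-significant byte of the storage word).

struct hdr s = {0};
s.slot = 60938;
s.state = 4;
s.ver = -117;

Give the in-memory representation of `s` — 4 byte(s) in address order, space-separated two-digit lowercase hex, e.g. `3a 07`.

0e e0 a4 8b

[12+:20] slot=60938 & 0xfffff = 0xee0a; word=0x0ee0a000
[8+:4] state=4 & 0xf = 0x4; word=0x0ee0a400
[0+:8] ver=-117 & 0xff = 0x8b; word=0x0ee0a48b
word = 0x0ee0a48b → big-endian bytes:
  [0]=0x0e  [1]=0xe0  [2]=0xa4  [3]=0x8b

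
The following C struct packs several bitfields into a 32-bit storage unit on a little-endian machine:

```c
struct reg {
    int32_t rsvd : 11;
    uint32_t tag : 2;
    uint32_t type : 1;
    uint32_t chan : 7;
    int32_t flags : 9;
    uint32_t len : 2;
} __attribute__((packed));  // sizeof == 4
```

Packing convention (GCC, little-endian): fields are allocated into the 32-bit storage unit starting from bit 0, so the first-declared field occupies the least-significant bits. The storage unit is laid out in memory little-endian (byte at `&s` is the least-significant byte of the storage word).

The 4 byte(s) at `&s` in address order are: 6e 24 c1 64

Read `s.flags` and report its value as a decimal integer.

-218

[0]=0x6e [1]=0x24 [2]=0xc1 [3]=0x64 (little-endian) → word 0x64c1246e
rsvd [0+:11] = (word>>0) & 0x7ff = 1134
tag [11+:2] = (word>>11) & 0x3 = 0
type [13+:1] = (word>>13) & 0x1 = 1
chan [14+:7] = (word>>14) & 0x7f = 4
flags [21+:9] = (word>>21) & 0x1ff = 294  ←
len [30+:2] = (word>>30) & 0x3 = 1
flags signed 9b, MSB=1: 294 - 512 = -218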